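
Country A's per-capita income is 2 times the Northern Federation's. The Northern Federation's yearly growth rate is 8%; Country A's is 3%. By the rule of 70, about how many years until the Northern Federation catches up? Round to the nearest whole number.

14 years

the Northern Federation gains on Country A at 8% − 3% = 5 points a year.
At that relative rate the gap halves every 70/5 ≈ 14.00 years.
A 2 times gap closes after 1 halving: 1 × 14.00 ≈ 14 years.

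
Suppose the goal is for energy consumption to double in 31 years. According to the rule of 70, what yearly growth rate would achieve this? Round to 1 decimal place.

2.3%

70 / 31 ≈ 2.26, so about 2.3% per year.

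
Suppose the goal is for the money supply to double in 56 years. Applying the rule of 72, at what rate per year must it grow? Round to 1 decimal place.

72 / 56 ≈ 1.29, so about 1.3% per year.

approximately 1.3%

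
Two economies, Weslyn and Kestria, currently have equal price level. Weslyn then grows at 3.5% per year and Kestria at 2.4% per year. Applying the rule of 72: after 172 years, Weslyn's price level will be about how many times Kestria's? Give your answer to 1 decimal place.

Rate gap = 3.5% − 2.4% = 1.1 points.
The ratio doubles every 72/1.1 ≈ 65.45 years.
172/65.45 ≈ 2.63 doublings → ratio ≈ 2^2.63 ≈ 6.2.

about 6.2 times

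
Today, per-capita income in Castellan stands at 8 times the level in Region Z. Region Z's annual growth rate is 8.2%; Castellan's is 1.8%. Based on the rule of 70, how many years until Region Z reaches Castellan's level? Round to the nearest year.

Region Z gains on Castellan at 8.2% − 1.8% = 6.4 points a year.
At that relative rate the gap halves every 70/6.4 ≈ 10.94 years.
An 8 times gap closes after 3 halvings: 3 × 10.94 ≈ 33 years.

about 33 years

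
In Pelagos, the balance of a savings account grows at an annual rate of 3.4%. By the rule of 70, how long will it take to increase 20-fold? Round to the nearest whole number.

roughly 89 years

One doubling takes 70/3.4 = 20.59 years.
20× is log₂ 20 ≈ 4.32 doublings, so ≈ 4.32 × 20.59 = 89 years.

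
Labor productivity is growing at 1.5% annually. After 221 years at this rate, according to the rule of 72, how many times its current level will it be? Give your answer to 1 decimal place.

about 24.3 times

Doubles every ≈ 48.00 years (72/1.5).
221 years is 4.60 doublings; 2^4.60 ≈ 24.3×.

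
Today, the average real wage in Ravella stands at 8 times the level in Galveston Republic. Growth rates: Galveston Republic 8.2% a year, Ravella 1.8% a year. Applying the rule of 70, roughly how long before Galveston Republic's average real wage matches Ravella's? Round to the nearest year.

What matters is the difference: 6.4 pp.
Rule of 70 on the gap: the ratio halves every 70/6.4 ≈ 10.94 years.
An 8 times gap closes after 3 halvings: 3 × 10.94 ≈ 33 years.

approximately 33 years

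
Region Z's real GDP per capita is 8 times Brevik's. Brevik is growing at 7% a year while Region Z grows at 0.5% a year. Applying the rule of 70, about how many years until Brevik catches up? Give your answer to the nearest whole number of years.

around 32 years

What matters is the difference: 6.5 pp.
Rule of 70 on the gap: the ratio halves every 70/6.5 ≈ 10.77 years.
An 8 times gap closes after 3 halvings: 3 × 10.77 ≈ 32 years.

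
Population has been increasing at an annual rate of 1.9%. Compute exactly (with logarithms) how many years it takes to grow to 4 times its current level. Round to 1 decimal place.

t = ln(4) / ln(1 + 0.019) = 1.3863 / 0.018822 ≈ 73.65.

73.7 years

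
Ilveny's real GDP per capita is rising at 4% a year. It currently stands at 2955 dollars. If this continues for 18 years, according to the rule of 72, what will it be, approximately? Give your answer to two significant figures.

roughly 5900 dollars

It doubles every 72/4 ≈ 18.00 years, so 18 years is 1.00 doublings.
2^1.00 ≈ 2.00; 2955 × 2.00 ≈ 5900 dollars.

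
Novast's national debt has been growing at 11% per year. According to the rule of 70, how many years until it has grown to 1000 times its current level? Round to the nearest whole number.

63 years

One doubling takes 70/11 = 6.36 years.
1000× is log₂ 1000 ≈ 9.97 doublings, so ≈ 9.97 × 6.36 = 63 years.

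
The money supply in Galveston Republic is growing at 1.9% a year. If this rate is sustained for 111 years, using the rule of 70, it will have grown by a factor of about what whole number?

70/1.9 ≈ 36.84 years per doubling.
111 years fits 3 doublings: 2^3 = 8.

about 8 times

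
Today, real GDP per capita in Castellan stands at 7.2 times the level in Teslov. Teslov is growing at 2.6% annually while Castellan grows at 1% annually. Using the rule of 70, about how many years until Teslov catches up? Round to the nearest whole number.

around 125 years

The growth-rate gap is 2.6% − 1% = 1.6 percentage points.
So the ratio between them halves every 70/1.6 ≈ 43.75 years.
A 7.2 times gap takes log₂(7.2) ≈ 2.85 halvings to close: 2.85 × 43.75 ≈ 125 years.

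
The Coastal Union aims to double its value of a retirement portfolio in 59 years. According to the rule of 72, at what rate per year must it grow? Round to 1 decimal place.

≈ 1.2%

72 / 59 ≈ 1.22, so about 1.2% per year.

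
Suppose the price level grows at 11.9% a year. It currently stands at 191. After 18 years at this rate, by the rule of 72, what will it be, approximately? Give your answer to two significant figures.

Doubling time ≈ 72/11.9 = 6.05 years.
18 years is 18/6.05 ≈ 2.98 doublings, a factor of 2^2.98 ≈ 7.89.
191 × 7.89 ≈ 1500.

1500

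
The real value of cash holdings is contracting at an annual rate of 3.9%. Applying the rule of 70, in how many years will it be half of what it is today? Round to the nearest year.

18 years

Halving time ≈ 70 / 3.9 = 17.95 → 18 years.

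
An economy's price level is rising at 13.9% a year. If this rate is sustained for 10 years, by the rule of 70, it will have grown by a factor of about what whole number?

At 13.9% one doubling takes ≈ 5.04 years; 10 years is 2 of them, so ×4.

about 4 times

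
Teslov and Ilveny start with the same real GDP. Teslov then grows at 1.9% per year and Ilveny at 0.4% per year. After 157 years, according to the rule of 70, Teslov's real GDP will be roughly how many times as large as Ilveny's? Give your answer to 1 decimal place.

about 10.3 times

Only the 1.5-point difference matters.
70/1.5 ≈ 46.67 years per doubling of the ratio; 157 years gives 3.36 doublings, so ≈ 10.3×.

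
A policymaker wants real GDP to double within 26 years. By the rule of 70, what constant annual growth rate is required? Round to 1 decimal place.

about 2.7%

70 / 26 ≈ 2.69, so about 2.7% annually.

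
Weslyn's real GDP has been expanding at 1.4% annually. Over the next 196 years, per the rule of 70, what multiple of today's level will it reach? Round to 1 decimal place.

roughly 15.1 times

Doubling time ≈ 70/1.4 = 50.00 years.
196 years / 50.00 ≈ 3.92 doublings → factor 2^3.92 ≈ 15.1.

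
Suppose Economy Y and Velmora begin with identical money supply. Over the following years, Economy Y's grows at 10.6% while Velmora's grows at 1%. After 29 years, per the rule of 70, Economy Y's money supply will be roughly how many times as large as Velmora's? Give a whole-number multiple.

Only the 9.6-point difference matters.
70/9.6 ≈ 7.29 years per doubling of the ratio; 29 years gives 3.98 doublings, so ≈ 16×.

16 times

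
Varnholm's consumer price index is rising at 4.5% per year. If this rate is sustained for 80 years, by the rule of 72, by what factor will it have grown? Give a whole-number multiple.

32 times

At 4.5% one doubling takes ≈ 16.00 years; 80 years is 5 of them, so ×32.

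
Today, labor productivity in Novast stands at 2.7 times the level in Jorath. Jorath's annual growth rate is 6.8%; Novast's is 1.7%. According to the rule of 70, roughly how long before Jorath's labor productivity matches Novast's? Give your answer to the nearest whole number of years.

20 years

What matters is the difference: 5.1 pp.
Rule of 70 on the gap: the ratio halves every 70/5.1 ≈ 13.73 years.
A 2.7 times gap takes log₂(2.7) ≈ 1.43 halvings to close: 1.43 × 13.73 ≈ 20 years.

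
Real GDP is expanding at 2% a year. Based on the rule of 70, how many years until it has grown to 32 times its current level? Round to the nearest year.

At 2% it doubles every 70/2 ≈ 35.00 years.
Getting to 32× needs 5 doublings: 5 × 35.00 ≈ 175 years.

175 years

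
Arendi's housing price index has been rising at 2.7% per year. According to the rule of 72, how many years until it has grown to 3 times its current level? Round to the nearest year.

Doubling time ≈ 72/2.7 = 26.67 years.
3× is log₂ 3 ≈ 1.58 doublings, so ≈ 1.58 × 26.67 = 42 years.

around 42 years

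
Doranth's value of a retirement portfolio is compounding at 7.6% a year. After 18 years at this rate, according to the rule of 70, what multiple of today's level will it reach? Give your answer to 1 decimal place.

≈ 3.9 times

Doubles every ≈ 9.21 years (70/7.6).
18 years is 1.95 doublings; 2^1.95 ≈ 3.9×.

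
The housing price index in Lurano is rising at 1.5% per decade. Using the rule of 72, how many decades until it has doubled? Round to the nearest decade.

Doubling time ≈ 72 / 1.5 = 48.00 decades.

around 48 decades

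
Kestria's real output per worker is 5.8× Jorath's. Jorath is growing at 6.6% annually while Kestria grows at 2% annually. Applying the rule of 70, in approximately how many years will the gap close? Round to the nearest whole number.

What matters is the difference: 4.6 pp.
Rule of 70 on the gap: the ratio halves every 70/4.6 ≈ 15.22 years.
A 5.8× gap takes log₂(5.8) ≈ 2.54 halvings to close: 2.54 × 15.22 ≈ 39 years.

around 39 years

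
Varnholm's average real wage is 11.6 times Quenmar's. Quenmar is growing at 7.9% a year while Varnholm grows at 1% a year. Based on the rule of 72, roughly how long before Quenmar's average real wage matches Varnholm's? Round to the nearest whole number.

approximately 37 years

The growth-rate gap is 7.9% − 1% = 6.9 percentage points.
So the ratio between them halves every 72/6.9 ≈ 10.43 years.
An 11.6 times gap takes log₂(11.6) ≈ 3.54 halvings to close: 3.54 × 10.43 ≈ 37 years.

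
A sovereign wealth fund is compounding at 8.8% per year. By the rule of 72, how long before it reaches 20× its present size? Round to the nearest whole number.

At 8.8% it doubles every 72/8.8 ≈ 8.18 years.
Reaching 20× takes log₂(20) ≈ 4.32 doublings.
4.32 × 8.18 ≈ 35 years.

approximately 35 years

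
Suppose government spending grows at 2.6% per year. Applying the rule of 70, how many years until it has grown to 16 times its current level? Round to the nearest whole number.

about 108 years

Doubling time ≈ 70/2.6 = 26.92 years.
Getting to 16× needs 4 doublings: 4 × 26.92 ≈ 108 years.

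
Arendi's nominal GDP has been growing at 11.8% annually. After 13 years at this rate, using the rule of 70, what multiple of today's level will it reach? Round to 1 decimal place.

Doubling time ≈ 70/11.8 = 5.93 years.
13 years / 5.93 ≈ 2.19 doublings → factor 2^2.19 ≈ 4.6.

around 4.6 times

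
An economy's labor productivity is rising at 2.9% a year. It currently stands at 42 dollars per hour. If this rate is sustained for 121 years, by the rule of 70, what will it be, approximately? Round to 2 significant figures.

Doubling time ≈ 70/2.9 = 24.14 years.
121 years is 121/24.14 ≈ 5.01 doublings, a factor of 2^5.01 ≈ 32.22.
42 × 32.22 ≈ 1400 dollars per hour.

1400 dollars per hour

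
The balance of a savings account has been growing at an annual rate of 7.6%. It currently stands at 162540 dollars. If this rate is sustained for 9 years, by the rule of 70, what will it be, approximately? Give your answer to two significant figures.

It doubles every 70/7.6 ≈ 9.21 years, so 9 years is 0.98 doublings.
2^0.98 ≈ 1.97; 162540 × 1.97 ≈ 320000 dollars.

roughly 320000 dollars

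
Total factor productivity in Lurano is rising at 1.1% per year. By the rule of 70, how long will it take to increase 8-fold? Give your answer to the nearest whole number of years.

One doubling takes 70/1.1 = 63.64 years.
8 = 2^3, so 3 doublings → 191 years.

191 years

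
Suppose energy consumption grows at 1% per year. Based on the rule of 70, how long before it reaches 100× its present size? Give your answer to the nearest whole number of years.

One doubling takes 70/1 = 70.00 years.
100× is log₂ 100 ≈ 6.64 doublings, so ≈ 6.64 × 70.00 = 465 years.

about 465 years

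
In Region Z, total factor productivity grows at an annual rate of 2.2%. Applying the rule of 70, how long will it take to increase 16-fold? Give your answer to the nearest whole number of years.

127 years

At 2.2% it doubles every 70/2.2 ≈ 31.82 years.
16× is 4 doublings, so 4 × 31.82 ≈ 127 years.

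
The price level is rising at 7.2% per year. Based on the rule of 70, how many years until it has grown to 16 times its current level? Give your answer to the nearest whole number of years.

One doubling takes 70/7.2 = 9.72 years.
Getting to 16× needs 4 doublings: 4 × 9.72 ≈ 39 years.

around 39 years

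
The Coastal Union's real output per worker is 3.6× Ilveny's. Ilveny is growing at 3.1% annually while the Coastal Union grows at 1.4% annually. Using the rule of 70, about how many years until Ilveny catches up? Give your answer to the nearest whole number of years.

The growth-rate gap is 3.1% − 1.4% = 1.7 percentage points.
So the ratio between them halves every 70/1.7 ≈ 41.18 years.
A 3.6× gap takes log₂(3.6) ≈ 1.85 halvings to close: 1.85 × 41.18 ≈ 76 years.

76 years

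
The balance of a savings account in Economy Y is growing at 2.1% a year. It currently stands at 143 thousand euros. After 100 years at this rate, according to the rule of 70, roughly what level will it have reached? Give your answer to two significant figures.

roughly 1100 thousand euros

It doubles every 70/2.1 ≈ 33.33 years, so 100 years is 3.00 doublings.
2^3.00 ≈ 8.00; 143 × 8.00 ≈ 1100 thousand euros.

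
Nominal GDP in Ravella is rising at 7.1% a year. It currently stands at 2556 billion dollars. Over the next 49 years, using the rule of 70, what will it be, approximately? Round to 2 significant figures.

It doubles every 70/7.1 ≈ 9.86 years, so 49 years is 4.97 doublings.
2^4.97 ≈ 31.34; 2556 × 31.34 ≈ 80000 billion dollars.

≈ 80000 billion dollars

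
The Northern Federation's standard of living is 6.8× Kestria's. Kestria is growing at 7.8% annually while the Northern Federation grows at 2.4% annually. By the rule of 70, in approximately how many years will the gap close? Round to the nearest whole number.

What matters is the difference: 5.4 pp.
Rule of 70 on the gap: the ratio halves every 70/5.4 ≈ 12.96 years.
A 6.8× gap takes log₂(6.8) ≈ 2.77 halvings to close: 2.77 × 12.96 ≈ 36 years.

around 36 years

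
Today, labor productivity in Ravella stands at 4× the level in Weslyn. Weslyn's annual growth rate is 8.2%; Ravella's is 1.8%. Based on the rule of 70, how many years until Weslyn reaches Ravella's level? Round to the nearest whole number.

The growth-rate gap is 8.2% − 1.8% = 6.4 percentage points.
So the ratio between them halves every 70/6.4 ≈ 10.94 years.
A 4× gap closes after 2 halvings: 2 × 10.94 ≈ 22 years.

22 years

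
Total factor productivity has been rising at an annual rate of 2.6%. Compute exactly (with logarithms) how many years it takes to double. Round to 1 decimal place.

t = ln(2) / ln(1 + 0.026) = 0.6931 / 0.025668 ≈ 27.00.

27.0 years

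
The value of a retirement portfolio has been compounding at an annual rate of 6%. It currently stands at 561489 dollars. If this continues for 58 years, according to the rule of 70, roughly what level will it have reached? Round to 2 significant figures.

It doubles every 70/6 ≈ 11.67 years, so 58 years is 4.97 doublings.
2^4.97 ≈ 31.34; 561489 × 31.34 ≈ 18000000 dollars.

18000000 dollars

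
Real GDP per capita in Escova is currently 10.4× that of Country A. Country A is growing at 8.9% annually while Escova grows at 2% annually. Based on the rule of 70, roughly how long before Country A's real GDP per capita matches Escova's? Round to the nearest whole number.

The growth-rate gap is 8.9% − 2% = 6.9 percentage points.
So the ratio between them halves every 70/6.9 ≈ 10.14 years.
A 10.4× gap takes log₂(10.4) ≈ 3.38 halvings to close: 3.38 × 10.14 ≈ 34 years.

roughly 34 years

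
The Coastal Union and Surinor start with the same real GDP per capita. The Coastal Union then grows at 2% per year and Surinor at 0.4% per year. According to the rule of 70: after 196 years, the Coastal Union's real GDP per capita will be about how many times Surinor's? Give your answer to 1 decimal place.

Only the 1.6-point difference matters.
70/1.6 ≈ 43.75 years per doubling of the ratio; 196 years gives 4.48 doublings, so ≈ 22.3×.

≈ 22.3 times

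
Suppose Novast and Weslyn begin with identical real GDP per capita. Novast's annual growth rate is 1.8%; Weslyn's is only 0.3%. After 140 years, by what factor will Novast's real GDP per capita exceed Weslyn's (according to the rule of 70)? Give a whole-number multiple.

approximately 8 times

Novast pulls ahead at 1.5 pp per year, so the ratio doubles every 70/1.5 ≈ 46.67 years.
In 140 years that's 3.00 doublings: 2^3.00 ≈ 8.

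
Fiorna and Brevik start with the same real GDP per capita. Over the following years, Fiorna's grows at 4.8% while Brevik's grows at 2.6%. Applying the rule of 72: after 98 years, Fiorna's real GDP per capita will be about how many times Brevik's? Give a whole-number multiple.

≈ 8 times

Fiorna pulls ahead at 2.2 pp per year, so the ratio doubles every 72/2.2 ≈ 32.73 years.
In 98 years that's 2.99 doublings: 2^2.99 ≈ 8.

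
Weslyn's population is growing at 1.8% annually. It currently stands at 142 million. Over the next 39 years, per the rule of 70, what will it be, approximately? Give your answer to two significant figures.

It doubles every 70/1.8 ≈ 38.89 years, so 39 years is 1.00 doublings.
2^1.00 ≈ 2.00; 142 × 2.00 ≈ 280 million.

about 280 million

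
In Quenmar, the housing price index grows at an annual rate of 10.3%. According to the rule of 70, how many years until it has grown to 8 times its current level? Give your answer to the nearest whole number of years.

roughly 20 years

Doubling time ≈ 70/10.3 = 6.80 years.
Getting to 8× needs 3 doublings: 3 × 6.80 ≈ 20 years.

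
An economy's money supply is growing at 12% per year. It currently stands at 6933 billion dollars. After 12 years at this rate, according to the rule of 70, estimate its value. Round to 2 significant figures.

roughly 29000 billion dollars

It doubles every 70/12 ≈ 5.83 years, so 12 years is 2.06 doublings.
2^2.06 ≈ 4.17; 6933 × 4.17 ≈ 29000 billion dollars.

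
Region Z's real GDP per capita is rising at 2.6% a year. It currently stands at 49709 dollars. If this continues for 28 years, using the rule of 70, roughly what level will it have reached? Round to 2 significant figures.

approximately 100000 dollars

It doubles every 70/2.6 ≈ 26.92 years, so 28 years is 1.04 doublings.
2^1.04 ≈ 2.06; 49709 × 2.06 ≈ 100000 dollars.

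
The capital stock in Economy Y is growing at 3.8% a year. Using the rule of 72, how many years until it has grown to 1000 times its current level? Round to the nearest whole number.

around 189 years

At 3.8% it doubles every 72/3.8 ≈ 18.95 years.
Reaching 1000× takes log₂(1000) ≈ 9.97 doublings.
9.97 × 18.95 ≈ 189 years.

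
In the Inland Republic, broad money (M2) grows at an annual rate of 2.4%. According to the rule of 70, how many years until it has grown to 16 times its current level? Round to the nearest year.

At 2.4% it doubles every 70/2.4 ≈ 29.17 years.
16× is 4 doublings, so 4 × 29.17 ≈ 117 years.

117 years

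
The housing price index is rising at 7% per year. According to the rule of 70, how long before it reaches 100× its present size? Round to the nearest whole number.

At 7% it doubles every 70/7 ≈ 10.00 years.
100× is log₂ 100 ≈ 6.64 doublings, so ≈ 6.64 × 10.00 = 66 years.

about 66 years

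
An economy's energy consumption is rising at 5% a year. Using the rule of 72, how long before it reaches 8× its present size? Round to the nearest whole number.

roughly 43 years

At 5% it doubles every 72/5 ≈ 14.40 years.
Getting to 8× needs 3 doublings: 3 × 14.40 ≈ 43 years.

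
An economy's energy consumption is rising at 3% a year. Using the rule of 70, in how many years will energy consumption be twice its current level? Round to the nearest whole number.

At 3%, doubling takes about 70/3 = 23.33 years.

approximately 23 years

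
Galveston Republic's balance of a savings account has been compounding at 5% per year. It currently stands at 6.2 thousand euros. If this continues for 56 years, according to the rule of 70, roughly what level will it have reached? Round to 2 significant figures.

≈ 99 thousand euros

Doubling time ≈ 70/5 = 14.00 years.
56 years is 56/14.00 ≈ 4.00 doublings, a factor of 2^4.00 ≈ 16.00.
6.2 × 16.00 ≈ 99 thousand euros.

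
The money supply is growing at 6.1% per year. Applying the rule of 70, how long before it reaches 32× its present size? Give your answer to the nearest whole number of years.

roughly 57 years

Doubling time ≈ 70/6.1 = 11.48 years.
32× is 5 doublings, so 5 × 11.48 ≈ 57 years.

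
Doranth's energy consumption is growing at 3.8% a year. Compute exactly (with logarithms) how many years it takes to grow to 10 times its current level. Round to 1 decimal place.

61.7 years

t = ln(10) / ln(1 + 0.038) = 2.3026 / 0.037296 ≈ 61.74.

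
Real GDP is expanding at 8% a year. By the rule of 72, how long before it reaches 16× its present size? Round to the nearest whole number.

roughly 36 years

At 8% it doubles every 72/8 ≈ 9.00 years.
Getting to 16× needs 4 doublings: 4 × 9.00 ≈ 36 years.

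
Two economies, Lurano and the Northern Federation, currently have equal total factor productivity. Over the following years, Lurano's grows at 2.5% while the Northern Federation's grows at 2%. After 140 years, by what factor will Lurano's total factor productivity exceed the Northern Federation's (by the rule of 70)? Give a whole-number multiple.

Rate gap = 2.5% − 2% = 0.5 points.
The ratio doubles every 70/0.5 ≈ 140.00 years.
140/140.00 ≈ 1.00 doublings → ratio ≈ 2^1.00 ≈ 2.

≈ 2 times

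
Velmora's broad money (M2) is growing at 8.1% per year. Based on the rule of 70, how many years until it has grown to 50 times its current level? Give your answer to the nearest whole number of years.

around 49 years

One doubling takes 70/8.1 = 8.64 years.
50× is log₂ 50 ≈ 5.64 doublings, so ≈ 5.64 × 8.64 = 49 years.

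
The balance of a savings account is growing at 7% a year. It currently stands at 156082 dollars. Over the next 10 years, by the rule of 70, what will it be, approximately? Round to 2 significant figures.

It doubles every 70/7 ≈ 10.00 years, so 10 years is 1.00 doublings.
2^1.00 ≈ 2.00; 156082 × 2.00 ≈ 310000 dollars.

about 310000 dollars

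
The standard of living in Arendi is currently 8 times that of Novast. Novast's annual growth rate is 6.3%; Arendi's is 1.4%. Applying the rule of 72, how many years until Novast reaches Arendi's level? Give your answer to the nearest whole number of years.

The growth-rate gap is 6.3% − 1.4% = 4.9 percentage points.
So the ratio between them halves every 72/4.9 ≈ 14.69 years.
An 8 times gap closes after 3 halvings: 3 × 14.69 ≈ 44 years.

44 years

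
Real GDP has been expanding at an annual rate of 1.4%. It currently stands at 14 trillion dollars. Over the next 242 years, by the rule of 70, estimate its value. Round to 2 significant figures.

400 trillion dollars

Doubling time ≈ 70/1.4 = 50.00 years.
242 years is 242/50.00 ≈ 4.84 doublings, a factor of 2^4.84 ≈ 28.64.
14 × 28.64 ≈ 400 trillion dollars.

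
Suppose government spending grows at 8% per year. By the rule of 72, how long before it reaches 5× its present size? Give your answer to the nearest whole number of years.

At 8% it doubles every 72/8 ≈ 9.00 years.
Reaching 5× takes log₂(5) ≈ 2.32 doublings.
2.32 × 9.00 ≈ 21 years.

roughly 21 years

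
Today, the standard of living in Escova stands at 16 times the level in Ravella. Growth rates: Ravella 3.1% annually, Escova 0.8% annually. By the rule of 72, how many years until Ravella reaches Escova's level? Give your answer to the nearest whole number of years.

The growth-rate gap is 3.1% − 0.8% = 2.3 percentage points.
So the ratio between them halves every 72/2.3 ≈ 31.30 years.
A 16 times gap closes after 4 halvings: 4 × 31.30 ≈ 125 years.

approximately 125 years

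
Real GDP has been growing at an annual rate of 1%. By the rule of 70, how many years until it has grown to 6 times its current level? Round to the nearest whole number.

At 1% it doubles every 70/1 ≈ 70.00 years.
6× is log₂ 6 ≈ 2.58 doublings, so ≈ 2.58 × 70.00 = 181 years.

roughly 181 years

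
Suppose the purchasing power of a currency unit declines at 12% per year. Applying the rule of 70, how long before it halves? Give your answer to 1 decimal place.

Falling at 12%, it halves about every 70/12 = 5.83 years.

5.8 years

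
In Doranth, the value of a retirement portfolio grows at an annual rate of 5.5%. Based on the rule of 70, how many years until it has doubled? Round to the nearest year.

Doubling time ≈ 70 / 5.5 = 12.73 years.

roughly 13 years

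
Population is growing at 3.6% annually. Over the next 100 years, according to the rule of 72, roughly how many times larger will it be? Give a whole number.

72/3.6 ≈ 20.00 years per doubling.
100 years fits 5 doublings: 2^5 = 32.

≈ 32 times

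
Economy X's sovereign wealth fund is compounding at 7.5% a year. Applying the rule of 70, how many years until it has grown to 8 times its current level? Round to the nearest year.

One doubling takes 70/7.5 = 9.33 years.
8 = 2^3, so 3 doublings → 28 years.

28 years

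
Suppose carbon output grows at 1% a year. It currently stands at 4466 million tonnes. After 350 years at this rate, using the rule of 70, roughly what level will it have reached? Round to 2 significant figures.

roughly 140000 million tonnes

It doubles every 70/1 ≈ 70.00 years, so 350 years is 5.00 doublings.
2^5.00 ≈ 32.00; 4466 × 32.00 ≈ 140000 million tonnes.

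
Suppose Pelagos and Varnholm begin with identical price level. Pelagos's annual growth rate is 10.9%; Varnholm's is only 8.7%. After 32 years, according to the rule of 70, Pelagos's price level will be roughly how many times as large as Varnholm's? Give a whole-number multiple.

2 times

Pelagos pulls ahead at 2.2 pp per year, so the ratio doubles every 70/2.2 ≈ 31.82 years.
In 32 years that's 1.01 doublings: 2^1.01 ≈ 2.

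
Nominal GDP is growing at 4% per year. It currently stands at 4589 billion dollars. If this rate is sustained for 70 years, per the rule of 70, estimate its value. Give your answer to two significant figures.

approximately 73000 billion dollars

Doubling time ≈ 70/4 = 17.50 years.
70 years is 70/17.50 ≈ 4.00 doublings, a factor of 2^4.00 ≈ 16.00.
4589 × 16.00 ≈ 73000 billion dollars.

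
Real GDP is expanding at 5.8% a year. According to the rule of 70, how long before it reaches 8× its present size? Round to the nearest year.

roughly 36 years

One doubling takes 70/5.8 = 12.07 years.
Getting to 8× needs 3 doublings: 3 × 12.07 ≈ 36 years.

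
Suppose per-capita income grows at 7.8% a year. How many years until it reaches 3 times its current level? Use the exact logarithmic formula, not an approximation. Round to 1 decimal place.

14.6 years

t = ln(3) / ln(1 + 0.078) = 1.0986 / 0.075107 ≈ 14.63.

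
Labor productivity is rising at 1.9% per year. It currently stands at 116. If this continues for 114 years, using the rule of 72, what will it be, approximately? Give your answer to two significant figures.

≈ 930

Doubling time ≈ 72/1.9 = 37.89 years.
114 years is 114/37.89 ≈ 3.01 doublings, a factor of 2^3.01 ≈ 8.06.
116 × 8.06 ≈ 930.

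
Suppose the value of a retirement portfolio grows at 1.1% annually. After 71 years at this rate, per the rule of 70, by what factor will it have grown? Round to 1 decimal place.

about 2.2 times

Doubling time ≈ 70/1.1 = 63.64 years.
71 years / 63.64 ≈ 1.12 doublings → factor 2^1.12 ≈ 2.2.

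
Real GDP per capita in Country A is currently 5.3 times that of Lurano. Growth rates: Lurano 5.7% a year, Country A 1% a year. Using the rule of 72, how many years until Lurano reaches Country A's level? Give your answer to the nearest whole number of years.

What matters is the difference: 4.7 pp.
Rule of 72 on the gap: the ratio halves every 72/4.7 ≈ 15.32 years.
A 5.3 times gap takes log₂(5.3) ≈ 2.41 halvings to close: 2.41 × 15.32 ≈ 37 years.

approximately 37 years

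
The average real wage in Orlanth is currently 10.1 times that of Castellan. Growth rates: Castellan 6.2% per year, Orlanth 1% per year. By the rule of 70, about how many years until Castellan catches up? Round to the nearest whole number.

What matters is the difference: 5.2 pp.
Rule of 70 on the gap: the ratio halves every 70/5.2 ≈ 13.46 years.
A 10.1 times gap takes log₂(10.1) ≈ 3.34 halvings to close: 3.34 × 13.46 ≈ 45 years.

about 45 years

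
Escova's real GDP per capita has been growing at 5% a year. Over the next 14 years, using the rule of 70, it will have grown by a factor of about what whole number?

At 5% one doubling takes ≈ 14.00 years; 14 years is 1 of them, so ×2.

approximately 2 times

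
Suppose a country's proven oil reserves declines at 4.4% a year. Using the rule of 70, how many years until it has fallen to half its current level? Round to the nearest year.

Falling at 4.4%, it halves about every 70/4.4 = 15.91 years.

≈ 16 years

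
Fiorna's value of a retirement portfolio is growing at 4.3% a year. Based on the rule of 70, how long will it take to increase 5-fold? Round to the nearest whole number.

roughly 38 years

One doubling takes 70/4.3 = 16.28 years.
5× is log₂ 5 ≈ 2.32 doublings, so ≈ 2.32 × 16.28 = 38 years.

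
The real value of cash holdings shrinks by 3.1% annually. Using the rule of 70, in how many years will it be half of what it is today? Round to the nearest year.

The rule works in reverse for decay: 70/3.1 ≈ 22.58 years to halve.

approximately 23 years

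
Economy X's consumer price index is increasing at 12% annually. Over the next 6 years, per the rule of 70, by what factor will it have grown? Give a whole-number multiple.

At 12% one doubling takes ≈ 5.83 years; 6 years is 1 of them, so ×2.

about 2 times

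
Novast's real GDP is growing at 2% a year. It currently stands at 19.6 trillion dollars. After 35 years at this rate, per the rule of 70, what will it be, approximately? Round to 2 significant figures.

about 39 trillion dollars

Doubling time ≈ 70/2 = 35.00 years.
35 years is 35/35.00 ≈ 1.00 doublings, a factor of 2^1.00 ≈ 2.00.
19.6 × 2.00 ≈ 39 trillion dollars.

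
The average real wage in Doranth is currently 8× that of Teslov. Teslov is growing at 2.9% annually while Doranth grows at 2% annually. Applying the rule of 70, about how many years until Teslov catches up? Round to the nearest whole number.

≈ 233 years

The growth-rate gap is 2.9% − 2% = 0.9 percentage points.
So the ratio between them halves every 70/0.9 ≈ 77.78 years.
An 8× gap closes after 3 halvings: 3 × 77.78 ≈ 233 years.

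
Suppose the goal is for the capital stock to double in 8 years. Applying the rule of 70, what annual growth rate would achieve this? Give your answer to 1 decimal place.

around 8.8% a year

70 / 8 ≈ 8.75, so about 8.8% a year.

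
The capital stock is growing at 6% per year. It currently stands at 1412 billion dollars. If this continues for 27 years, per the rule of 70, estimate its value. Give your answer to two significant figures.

around 7000 billion dollars

Doubling time ≈ 70/6 = 11.67 years.
27 years is 27/11.67 ≈ 2.31 doublings, a factor of 2^2.31 ≈ 4.96.
1412 × 4.96 ≈ 7000 billion dollars.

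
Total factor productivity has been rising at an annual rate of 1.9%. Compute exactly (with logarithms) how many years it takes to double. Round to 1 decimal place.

36.8 years

t = ln(2) / ln(1 + 0.019) = 0.6931 / 0.018822 ≈ 36.82.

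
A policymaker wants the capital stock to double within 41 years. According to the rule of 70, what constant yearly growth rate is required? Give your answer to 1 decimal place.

1.7%

70 / 41 ≈ 1.71, so about 1.7% per year.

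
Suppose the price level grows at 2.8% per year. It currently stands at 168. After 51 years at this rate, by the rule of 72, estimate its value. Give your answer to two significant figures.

It doubles every 72/2.8 ≈ 25.71 years, so 51 years is 1.98 doublings.
2^1.98 ≈ 3.94; 168 × 3.94 ≈ 660.

around 660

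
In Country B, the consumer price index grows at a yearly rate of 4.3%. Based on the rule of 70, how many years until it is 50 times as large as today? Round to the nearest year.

At 4.3% it doubles every 70/4.3 ≈ 16.28 years.
50× is log₂ 50 ≈ 5.64 doublings, so ≈ 5.64 × 16.28 = 92 years.

approximately 92 years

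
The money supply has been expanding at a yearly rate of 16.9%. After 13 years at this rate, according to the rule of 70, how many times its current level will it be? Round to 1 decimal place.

Doubles every ≈ 4.14 years (70/16.9).
13 years is 3.14 doublings; 2^3.14 ≈ 8.8×.

about 8.8 times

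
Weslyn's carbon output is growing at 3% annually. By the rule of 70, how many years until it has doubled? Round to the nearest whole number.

70/3 ≈ 23.33, so it doubles roughly every 23 years.

about 23 years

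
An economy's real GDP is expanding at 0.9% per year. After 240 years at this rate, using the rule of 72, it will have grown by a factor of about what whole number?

≈ 8 times

72/0.9 ≈ 80.00 years per doubling.
240 years fits 3 doublings: 2^3 = 8.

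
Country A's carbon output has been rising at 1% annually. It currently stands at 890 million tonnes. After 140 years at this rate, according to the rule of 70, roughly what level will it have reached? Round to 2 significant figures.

Doubling time ≈ 70/1 = 70.00 years.
140 years is 140/70.00 ≈ 2.00 doublings, a factor of 2^2.00 ≈ 4.00.
890 × 4.00 ≈ 3600 million tonnes.

roughly 3600 million tonnes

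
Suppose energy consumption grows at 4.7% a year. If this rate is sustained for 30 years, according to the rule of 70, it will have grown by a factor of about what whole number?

approximately 4 times

At 4.7% one doubling takes ≈ 14.89 years; 30 years is 2 of them, so ×4.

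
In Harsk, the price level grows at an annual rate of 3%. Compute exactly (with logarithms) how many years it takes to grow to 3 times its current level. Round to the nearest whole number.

t = ln(3) / ln(1 + 0.03) = 1.0986 / 0.029559 ≈ 37.17.
≈ 37 years.

37 years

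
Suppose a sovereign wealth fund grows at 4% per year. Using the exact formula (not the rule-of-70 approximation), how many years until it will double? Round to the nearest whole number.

t = ln(2) / ln(1 + 0.04) = 0.6931 / 0.039221 ≈ 17.67.
≈ 18 years.

18 years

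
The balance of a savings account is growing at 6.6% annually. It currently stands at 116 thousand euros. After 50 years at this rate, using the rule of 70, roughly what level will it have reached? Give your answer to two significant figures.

about 3000 thousand euros

It doubles every 70/6.6 ≈ 10.61 years, so 50 years is 4.71 doublings.
2^4.71 ≈ 26.17; 116 × 26.17 ≈ 3000 thousand euros.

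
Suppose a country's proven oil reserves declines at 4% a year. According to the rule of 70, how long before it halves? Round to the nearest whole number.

Falling at 4%, it halves about every 70/4 = 17.50 years.

about 18 years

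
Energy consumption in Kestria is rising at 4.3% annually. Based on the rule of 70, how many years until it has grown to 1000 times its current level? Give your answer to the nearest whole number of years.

about 162 years

One doubling takes 70/4.3 = 16.28 years.
Reaching 1000× takes log₂(1000) ≈ 9.97 doublings.
9.97 × 16.28 ≈ 162 years.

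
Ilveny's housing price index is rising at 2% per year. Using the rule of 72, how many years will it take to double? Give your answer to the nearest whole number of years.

36 years

At 2%, doubling takes about 72/2 = 36.00 years.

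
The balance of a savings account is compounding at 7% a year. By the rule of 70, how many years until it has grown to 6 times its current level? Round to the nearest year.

roughly 26 years

One doubling takes 70/7 = 10.00 years.
Reaching 6× takes log₂(6) ≈ 2.58 doublings.
2.58 × 10.00 ≈ 26 years.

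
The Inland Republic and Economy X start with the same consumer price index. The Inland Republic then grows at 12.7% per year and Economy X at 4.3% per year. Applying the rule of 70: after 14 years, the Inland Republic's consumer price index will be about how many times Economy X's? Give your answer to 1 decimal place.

about 3.2 times

Rate gap = 12.7% − 4.3% = 8.4 points.
The ratio doubles every 70/8.4 ≈ 8.33 years.
14/8.33 ≈ 1.68 doublings → ratio ≈ 2^1.68 ≈ 3.2.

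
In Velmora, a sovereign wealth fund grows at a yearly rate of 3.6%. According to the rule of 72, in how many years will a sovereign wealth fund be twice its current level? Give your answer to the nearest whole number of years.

about 20 years

At 3.6%, doubling takes about 72/3.6 = 20.00 years.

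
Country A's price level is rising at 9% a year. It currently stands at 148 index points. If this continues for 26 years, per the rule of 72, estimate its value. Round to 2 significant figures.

roughly 1400 index points

It doubles every 72/9 ≈ 8.00 years, so 26 years is 3.25 doublings.
2^3.25 ≈ 9.51; 148 × 9.51 ≈ 1400 index points.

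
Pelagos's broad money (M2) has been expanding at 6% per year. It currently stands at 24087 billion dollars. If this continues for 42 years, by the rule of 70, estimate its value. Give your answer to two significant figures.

290000 billion dollars

Doubling time ≈ 70/6 = 11.67 years.
42 years is 42/11.67 ≈ 3.60 doublings, a factor of 2^3.60 ≈ 12.13.
24087 × 12.13 ≈ 290000 billion dollars.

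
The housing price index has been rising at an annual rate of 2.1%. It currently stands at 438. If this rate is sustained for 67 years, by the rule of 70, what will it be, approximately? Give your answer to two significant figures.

Doubling time ≈ 70/2.1 = 33.33 years.
67 years is 67/33.33 ≈ 2.01 doublings, a factor of 2^2.01 ≈ 4.03.
438 × 4.03 ≈ 1800.

approximately 1800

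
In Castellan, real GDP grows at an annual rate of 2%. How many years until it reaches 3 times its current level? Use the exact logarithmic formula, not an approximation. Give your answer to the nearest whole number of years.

t = ln(3) / ln(1 + 0.02) = 1.0986 / 0.019803 ≈ 55.48.
≈ 55 years.

55 years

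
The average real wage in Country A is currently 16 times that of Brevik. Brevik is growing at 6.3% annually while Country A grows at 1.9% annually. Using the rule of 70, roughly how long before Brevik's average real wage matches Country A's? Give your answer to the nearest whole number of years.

Brevik gains on Country A at 6.3% − 1.9% = 4.4 points a year.
At that relative rate the gap halves every 70/4.4 ≈ 15.91 years.
A 16 times gap closes after 4 halvings: 4 × 15.91 ≈ 64 years.

approximately 64 years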